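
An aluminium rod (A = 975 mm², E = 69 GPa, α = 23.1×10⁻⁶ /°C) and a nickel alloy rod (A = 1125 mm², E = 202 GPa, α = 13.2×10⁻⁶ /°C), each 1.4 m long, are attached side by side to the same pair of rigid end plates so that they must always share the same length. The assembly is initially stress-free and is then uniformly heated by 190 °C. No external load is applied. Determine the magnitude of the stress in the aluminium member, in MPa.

Both members must finish at the same length. With the larger α, the aluminium tends to over-expand; the plates restrain it, putting the aluminium in compression and the nickel alloy in tension. With no external load the two internal forces are equal and opposite, magnitude P.
Compatibility of the two members (thermal + elastic change equal): (α₁ − α₂)ΔT = P·[1/(A₁E₁) + 1/(A₂E₂)].
|α₁ − α₂|·ΔT = 9.9×10⁻⁶ × 190 = 0.001881.
1/(A₁E₁) + 1/(A₂E₂) = 1/(975×69×10³) + 1/(1125×202×10³) = 1.926×10⁻⁸ N⁻¹.
P = 0.001881 / 1.926×10⁻⁸ = 97640 N = 97.64 kN.
σ_{aluminium} = P/A₁ = 97640/975 = 100.1 MPa, compressive.

σ ≈ 100 MPa (compressive)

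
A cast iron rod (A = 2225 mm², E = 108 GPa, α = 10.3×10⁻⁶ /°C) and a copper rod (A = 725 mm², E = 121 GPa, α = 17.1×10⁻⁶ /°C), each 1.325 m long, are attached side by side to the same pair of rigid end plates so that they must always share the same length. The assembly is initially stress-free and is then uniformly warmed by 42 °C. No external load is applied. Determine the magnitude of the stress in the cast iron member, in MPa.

Equilibrium of a rigid end plate with no external load gives equal and opposite internal forces ±P in the two members. Since α_{copper} > α_{cast iron}, heating drives the copper into compression and the cast iron into tension.
Compatibility of the two members (thermal + elastic change equal): (α₁ − α₂)ΔT = P·[1/(A₁E₁) + 1/(A₂E₂)].
|α₁ − α₂|·ΔT = 6.8×10⁻⁶ × 42 = 0.0002856.
1/(A₁E₁) + 1/(A₂E₂) = 1/(2225×108×10³) + 1/(725×121×10³) = 1.556×10⁻⁸ N⁻¹.
P = 0.0002856 / 1.556×10⁻⁸ = 18350 N = 18.35 kN.
σ_{cast iron} = P/A₁ = 18350/2225 = 8.249 MPa, tensile.

σ ≈ 8.25 MPa (tensile)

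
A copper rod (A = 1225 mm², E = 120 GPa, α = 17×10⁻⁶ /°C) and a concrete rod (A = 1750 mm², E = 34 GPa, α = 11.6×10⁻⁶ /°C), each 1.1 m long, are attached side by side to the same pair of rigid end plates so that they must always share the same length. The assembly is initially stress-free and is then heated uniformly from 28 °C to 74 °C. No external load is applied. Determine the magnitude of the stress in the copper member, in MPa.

Both members must finish at the same length. With the larger α, the copper tends to over-expand; the plates restrain it, putting the copper in compression and the concrete in tension. With no external load the two internal forces are equal and opposite, magnitude P.
Equating the net (thermal + elastic) strains gives |α₁ − α₂|·ΔT = P·[1/(A₁E₁) + 1/(A₂E₂)].
|α₁ − α₂|·ΔT = 5.4×10⁻⁶ × 46 = 0.0002484.
1/(A₁E₁) + 1/(A₂E₂) = 1/(1225×120×10³) + 1/(1750×34×10³) = 2.361×10⁻⁸ N⁻¹.
So P = 0.0002484 / 2.361×10⁻⁸ = 10.52 kN.
σ_{copper} = P/A₁ = 10520/1225 = 8.589 MPa, compressive.

σ ≈ 8.59 MPa (compressive)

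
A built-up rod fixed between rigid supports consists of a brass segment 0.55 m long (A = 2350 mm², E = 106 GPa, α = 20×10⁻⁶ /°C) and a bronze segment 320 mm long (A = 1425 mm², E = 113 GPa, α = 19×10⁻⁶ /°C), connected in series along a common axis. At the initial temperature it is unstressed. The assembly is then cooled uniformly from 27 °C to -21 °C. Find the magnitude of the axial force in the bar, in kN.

P ≈ 195 kN (tensile)

If the supports were absent, the total length change would be Σ αᵢΔT Lᵢ = 20×10⁻⁶×48×550 + 19×10⁻⁶×48×320 = 0.8198 mm.
The rigid supports impose zero overall length change; the single axial force P common to all segments must satisfy P Σ Lᵢ/(AᵢEᵢ) = δ_free.
Σ Lᵢ/(AᵢEᵢ) = 550/(2350×106×10³) + 320/(1425×113×10³) = 4.195×10⁻⁶ mm/N.
Hence P = δ_free / Σ(L/AE) = 0.8198/4.195×10⁻⁶ = 195.4 kN (tensile).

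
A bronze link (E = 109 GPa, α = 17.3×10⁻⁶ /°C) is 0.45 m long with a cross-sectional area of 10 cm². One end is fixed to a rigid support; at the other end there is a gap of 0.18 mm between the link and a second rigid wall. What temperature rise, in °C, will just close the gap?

Contact occurs when the free expansion equals the gap: αΔT L = 0.18 mm.
ΔT = 0.18 / (17.3×10⁻⁶ × 450) = 23.12 °C.

ΔT ≈ 23.1 °C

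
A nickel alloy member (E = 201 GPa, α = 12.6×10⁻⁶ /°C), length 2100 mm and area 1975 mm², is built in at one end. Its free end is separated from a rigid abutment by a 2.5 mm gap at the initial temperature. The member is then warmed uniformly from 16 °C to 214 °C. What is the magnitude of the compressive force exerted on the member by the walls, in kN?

P ≈ 518 kN

If the wall were absent the member would grow by αΔT L = 12.6×10⁻⁶ × 198 × 2100 = 5.239 mm.
This exceeds the 2.5 mm gap, so the wall pushes back. The portion of expansion that must be recovered elastically is δ_free − gap = 5.239 − 2.5 = 2.739 mm.
Compatibility: PL/(AE) = 2.739 mm, so σ = P/A = E × (2.739/2100) = 262.2 MPa.
Force on the wall = σA = 262.2 × 1975 mm² = 517.8 kN.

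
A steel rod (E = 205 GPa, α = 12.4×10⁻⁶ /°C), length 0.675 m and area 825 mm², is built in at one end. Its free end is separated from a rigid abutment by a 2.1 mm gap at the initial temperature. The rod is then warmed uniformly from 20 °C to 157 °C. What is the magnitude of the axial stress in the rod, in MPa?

Unrestrained expansion: δ_free = αΔT L = 12.4×10⁻⁶ × 137 × 675 = 1.147 mm.
This is smaller than the 2.1 mm clearance, so the rod expands freely without reaching the stop — the stress is zero.

σ ≈ 0 MPa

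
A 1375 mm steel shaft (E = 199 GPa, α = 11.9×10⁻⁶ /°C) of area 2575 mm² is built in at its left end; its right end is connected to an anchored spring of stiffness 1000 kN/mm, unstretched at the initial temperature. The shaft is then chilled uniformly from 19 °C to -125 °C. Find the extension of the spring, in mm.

δ ≈ 0.64 mm

Free thermal contraction: δ_free = αΔT L = 11.9×10⁻⁶ × 144 × 1375 = 2.356 mm.
With a force P in the spring, the elastic change of the shaft is PL/(AE) and that of the spring is P/k; compatibility requires their sum to equal δ_free.
P [ L/(AE) + 1/k ] = δ_free → P [ 1375/(2575×199×10³) + 1/(1000×10³) ] = 2.356.
P = 2.356 / 3.683×10⁻⁶ = 639700 N.
Spring extension = P/k = 639700/(1000×10³) = 0.6397 mm.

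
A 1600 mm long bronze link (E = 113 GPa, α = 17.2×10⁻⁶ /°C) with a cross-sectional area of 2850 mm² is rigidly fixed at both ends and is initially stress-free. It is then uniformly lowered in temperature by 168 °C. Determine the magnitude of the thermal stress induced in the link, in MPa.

σ ≈ 327 MPa (tensile)

The supports are rigid, so the total axial strain is zero. The restrained thermal strain is ε = αΔT = 17.2×10⁻⁶ × 168 = 2889.6×10⁻⁶.
σ = EαΔT = 113×10³ × 17.2×10⁻⁶ × 168 = 326.5 MPa (tensile; the link is trying to contract).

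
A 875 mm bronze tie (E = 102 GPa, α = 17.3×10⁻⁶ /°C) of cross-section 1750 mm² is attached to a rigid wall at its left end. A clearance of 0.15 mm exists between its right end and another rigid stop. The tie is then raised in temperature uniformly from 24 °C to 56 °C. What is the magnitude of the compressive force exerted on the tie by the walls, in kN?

Free thermal elongation = αΔT L = 17.3×10⁻⁶ × 32 × 875 = 0.4844 mm.
This exceeds the 0.15 mm gap, so the wall pushes back. The portion of expansion that must be recovered elastically is δ_free − gap = 0.4844 − 0.15 = 0.3344 mm.
So σ = E(δ_free − g)/L = 102×10³ × 0.3344/875 = 38.98 MPa.
P = σA = 38.98 × 1750 = 68.22 kN.

P ≈ 68.2 kN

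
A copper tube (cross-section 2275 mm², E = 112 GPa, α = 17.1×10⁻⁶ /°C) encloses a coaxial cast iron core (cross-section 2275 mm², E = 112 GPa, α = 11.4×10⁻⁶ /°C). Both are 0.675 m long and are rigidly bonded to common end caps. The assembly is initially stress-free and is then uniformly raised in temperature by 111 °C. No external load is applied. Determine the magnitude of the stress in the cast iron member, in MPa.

The copper has the larger α, so on heating it would change length more than the cast iron if both were free. The rigid plates force a common final length, so the copper is put into compression and the cast iron into tension, with equal and opposite forces P (no external load).
Equating the net (thermal + elastic) strains gives |α₁ − α₂|·ΔT = P·[1/(A₁E₁) + 1/(A₂E₂)].
|α₁ − α₂|·ΔT = 5.7×10⁻⁶ × 111 = 0.0006327.
1/(A₁E₁) + 1/(A₂E₂) = 1/(2275×112×10³) + 1/(2275×112×10³) = 7.849×10⁻⁹ N⁻¹.
P = 0.0006327 / 7.849×10⁻⁹ = 80610 N = 80.61 kN.
σ_{cast iron} = P/A₂ = 80610/2275 = 35.43 MPa, tensile.

σ ≈ 35.4 MPa (tensile)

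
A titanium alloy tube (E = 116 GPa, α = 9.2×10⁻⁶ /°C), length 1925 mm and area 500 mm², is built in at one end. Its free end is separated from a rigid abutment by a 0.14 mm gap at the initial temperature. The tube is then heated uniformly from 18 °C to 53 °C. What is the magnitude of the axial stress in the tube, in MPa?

Free thermal elongation = αΔT L = 9.2×10⁻⁶ × 35 × 1925 = 0.6198 mm.
This exceeds the 0.14 mm gap, so the wall pushes back. The portion of expansion that must be recovered elastically is δ_free − gap = 0.6198 − 0.14 = 0.4798 mm.
That suppressed elongation corresponds to σ = E·Δ/L = 116×10³ × 0.4798/1925 = 28.92 MPa.

σ ≈ 28.9 MPa (compressive)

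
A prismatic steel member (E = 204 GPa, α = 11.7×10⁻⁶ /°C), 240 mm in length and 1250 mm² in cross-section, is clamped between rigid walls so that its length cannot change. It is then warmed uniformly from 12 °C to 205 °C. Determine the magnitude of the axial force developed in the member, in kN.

Full restraint means ε = 0, so the stress is σ = EαΔT = 204×10³ × 11.7×10⁻⁶ × 193 = 460.7 MPa.
Then P = σA = 460.7 × 1250 mm² = 575.8 kN, compressive.

P ≈ 576 kN (compressive)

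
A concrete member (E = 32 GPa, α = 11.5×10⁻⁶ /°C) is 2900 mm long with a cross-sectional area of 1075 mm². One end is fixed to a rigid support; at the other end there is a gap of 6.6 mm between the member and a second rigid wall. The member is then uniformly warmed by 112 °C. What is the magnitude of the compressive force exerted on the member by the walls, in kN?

P ≈ 0 kN

Unrestrained expansion: δ_free = αΔT L = 11.5×10⁻⁶ × 112 × 2900 = 3.735 mm.
This is smaller than the 6.6 mm clearance, so the member expands freely without reaching the stop — the stress is zero.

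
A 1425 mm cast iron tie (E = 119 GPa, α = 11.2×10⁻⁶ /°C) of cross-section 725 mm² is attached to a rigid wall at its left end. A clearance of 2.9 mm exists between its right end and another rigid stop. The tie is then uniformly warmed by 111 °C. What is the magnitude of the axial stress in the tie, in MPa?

σ ≈ 0 MPa

Unrestrained expansion: δ_free = αΔT L = 11.2×10⁻⁶ × 111 × 1425 = 1.772 mm.
Since δ_free = 1.77 mm is less than the 2.9 mm gap, the tie never touches the wall. No axial force develops.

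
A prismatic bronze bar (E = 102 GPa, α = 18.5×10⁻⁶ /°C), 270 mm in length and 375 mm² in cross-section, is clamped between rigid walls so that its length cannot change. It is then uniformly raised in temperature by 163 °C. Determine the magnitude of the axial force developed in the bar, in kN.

P ≈ 115 kN (compressive)

With zero net strain, σ = E·αΔT = 102 GPa × 18.5×10⁻⁶ × 163 = 307.6 MPa.
Then P = σA = 307.6 × 375 mm² = 115.3 kN, compressive.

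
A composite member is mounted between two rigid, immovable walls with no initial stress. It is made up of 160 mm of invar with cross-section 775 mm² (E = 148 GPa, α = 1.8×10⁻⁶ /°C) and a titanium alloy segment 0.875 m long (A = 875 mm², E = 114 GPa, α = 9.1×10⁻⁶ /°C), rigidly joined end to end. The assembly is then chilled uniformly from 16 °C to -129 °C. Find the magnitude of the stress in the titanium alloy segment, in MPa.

With the walls removed the bar would change length by δ_free = Σ αᵢΔT Lᵢ = 1.8×10⁻⁶×145×160 + 9.1×10⁻⁶×145×875 = 1.196 mm.
The walls prevent any net length change, so an axial force P (same in every segment) develops. Compatibility: P · Σ Lᵢ/(AᵢEᵢ) = δ_free.
The series flexibility is Σ Lᵢ/(AᵢEᵢ) = 160/(775×148×10³) + 875/(875×114×10³) = 1.017×10⁻⁵ mm/N.
Hence P = δ_free / Σ(L/AE) = 1.196/1.017×10⁻⁵ = 117.7 kN (tensile).
σ_{titanium alloy} = P / A = 117700 / 875 = 134.5 MPa.

σ ≈ 134 MPa (tensile)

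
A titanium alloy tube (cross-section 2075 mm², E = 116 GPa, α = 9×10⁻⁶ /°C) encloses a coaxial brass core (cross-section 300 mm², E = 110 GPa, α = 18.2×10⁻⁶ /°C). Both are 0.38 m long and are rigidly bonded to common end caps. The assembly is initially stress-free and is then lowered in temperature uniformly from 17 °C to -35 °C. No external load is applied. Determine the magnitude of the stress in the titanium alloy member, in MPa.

Both members must finish at the same length. With the larger α, the brass tends to over-contract; the plates restrain it, putting the brass in tension and the titanium alloy in compression. With no external load the two internal forces are equal and opposite, magnitude P.
Compatibility of the two members (thermal + elastic change equal): (α₁ − α₂)ΔT = P·[1/(A₁E₁) + 1/(A₂E₂)].
|α₁ − α₂|·ΔT = 9.2×10⁻⁶ × 52 = 0.0004784.
1/(A₁E₁) + 1/(A₂E₂) = 1/(2075×116×10³) + 1/(300×110×10³) = 3.446×10⁻⁸ N⁻¹.
So P = 0.0004784 / 3.446×10⁻⁸ = 13.88 kN.
σ_{titanium alloy} = P/A₁ = 13880/2075 = 6.691 MPa, compressive.

σ ≈ 6.69 MPa (compressive)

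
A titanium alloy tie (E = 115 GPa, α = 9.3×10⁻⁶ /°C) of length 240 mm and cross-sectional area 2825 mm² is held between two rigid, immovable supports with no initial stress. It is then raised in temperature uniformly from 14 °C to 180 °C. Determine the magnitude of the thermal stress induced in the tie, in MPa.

σ ≈ 178 MPa (compressive)

Because both ends are immovable the net strain is zero, and the suppressed thermal strain is αΔT = 9.3×10⁻⁶ × 166 = 1543.8×10⁻⁶.
σ = EαΔT = 115×10³ × 9.3×10⁻⁶ × 166 = 177.5 MPa (compressive; the tie is trying to expand).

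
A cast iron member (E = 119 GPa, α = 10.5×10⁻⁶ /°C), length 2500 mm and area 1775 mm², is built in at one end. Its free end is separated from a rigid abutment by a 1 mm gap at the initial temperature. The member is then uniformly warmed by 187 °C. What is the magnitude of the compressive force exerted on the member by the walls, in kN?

P ≈ 330 kN

Free thermal elongation = αΔT L = 10.5×10⁻⁶ × 187 × 2500 = 4.909 mm.
The gap closes (δ_free > 1 mm) and the wall then resists a further 4.909 − 1 = 3.909 mm of expansion.
So σ = E(δ_free − g)/L = 119×10³ × 3.909/2500 = 186.1 MPa.
Force on the wall = σA = 186.1 × 1775 mm² = 330.3 kN.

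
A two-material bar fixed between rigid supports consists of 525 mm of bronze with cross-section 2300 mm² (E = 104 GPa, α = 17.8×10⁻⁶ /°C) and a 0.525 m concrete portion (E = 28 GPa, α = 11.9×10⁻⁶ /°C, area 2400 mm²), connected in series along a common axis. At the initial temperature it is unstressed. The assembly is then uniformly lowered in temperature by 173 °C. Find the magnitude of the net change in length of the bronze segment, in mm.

|ΔL| ≈ 1.03 mm

Free thermal contraction of the whole bar: Σ αᵢΔT Lᵢ = 17.8×10⁻⁶×173×525 + 11.9×10⁻⁶×173×525 = 2.698 mm.
The rigid supports impose zero overall length change; the single axial force P common to all segments must satisfy P Σ Lᵢ/(AᵢEᵢ) = δ_free.
Σ Lᵢ/(AᵢEᵢ) = 525/(2300×104×10³) + 525/(2400×28×10³) = 1.001×10⁻⁵ mm/N.
So P = 2.698 / 1.001×10⁻⁵ = 269.6 kN, tensile.
For the bronze segment, free thermal change = 17.8×10⁻⁶×173×525 = 1.617 mm and elastic change from P = 269600×525/(2300×104×10³) = 0.5916 mm; these oppose, so the net change is 1.03 mm (segment shortens).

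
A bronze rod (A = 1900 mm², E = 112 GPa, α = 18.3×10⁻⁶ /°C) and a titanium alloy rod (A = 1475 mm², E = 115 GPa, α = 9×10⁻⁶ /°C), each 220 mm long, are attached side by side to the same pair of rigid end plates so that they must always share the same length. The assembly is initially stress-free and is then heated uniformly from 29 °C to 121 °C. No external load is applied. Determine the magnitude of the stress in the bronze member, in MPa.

The bronze has the larger α, so on heating it would change length more than the titanium alloy if both were free. The rigid plates force a common final length, so the bronze is put into compression and the titanium alloy into tension, with equal and opposite forces P (no external load).
Equating the net (thermal + elastic) strains gives |α₁ − α₂|·ΔT = P·[1/(A₁E₁) + 1/(A₂E₂)].
|α₁ − α₂|·ΔT = 9.3×10⁻⁶ × 92 = 0.0008556.
1/(A₁E₁) + 1/(A₂E₂) = 1/(1900×112×10³) + 1/(1475×115×10³) = 1.059×10⁻⁸ N⁻¹.
So P = 0.0008556 / 1.059×10⁻⁸ = 80.76 kN.
σ_{bronze} = P/A₁ = 80760/1900 = 42.5 MPa, compressive.

σ ≈ 42.5 MPa (compressive)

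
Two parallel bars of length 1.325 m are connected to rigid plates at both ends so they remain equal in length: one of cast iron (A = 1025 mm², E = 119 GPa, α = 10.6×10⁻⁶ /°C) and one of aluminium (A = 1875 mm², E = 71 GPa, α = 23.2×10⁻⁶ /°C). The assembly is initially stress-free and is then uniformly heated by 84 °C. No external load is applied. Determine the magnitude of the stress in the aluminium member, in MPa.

Equilibrium of a rigid end plate with no external load gives equal and opposite internal forces ±P in the two members. Since α_{aluminium} > α_{cast iron}, heating drives the aluminium into compression and the cast iron into tension.
Setting the final lengths equal and cancelling L: (α₁ − α₂)ΔT = P/(A₁E₁) + P/(A₂E₂).
|α₁ − α₂|·ΔT = 12.6×10⁻⁶ × 84 = 0.001058.
1/(A₁E₁) + 1/(A₂E₂) = 1/(1025×119×10³) + 1/(1875×71×10³) = 1.571×10⁻⁸ N⁻¹.
So P = 0.001058 / 1.571×10⁻⁸ = 67.37 kN.
σ_{aluminium} = P/A₂ = 67370/1875 = 35.93 MPa, compressive.

σ ≈ 35.9 MPa (compressive)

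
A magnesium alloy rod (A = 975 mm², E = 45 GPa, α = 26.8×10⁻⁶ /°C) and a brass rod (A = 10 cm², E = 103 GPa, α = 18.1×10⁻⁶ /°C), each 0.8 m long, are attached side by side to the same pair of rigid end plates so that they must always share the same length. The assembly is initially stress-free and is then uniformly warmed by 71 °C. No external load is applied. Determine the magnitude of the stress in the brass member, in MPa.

Equilibrium of a rigid end plate with no external load gives equal and opposite internal forces ±P in the two members. Since α_{magnesium alloy} > α_{brass}, heating drives the magnesium alloy into compression and the brass into tension.
Equating the net (thermal + elastic) strains gives |α₁ − α₂|·ΔT = P·[1/(A₁E₁) + 1/(A₂E₂)].
|α₁ − α₂|·ΔT = 8.7×10⁻⁶ × 71 = 0.0006177.
1/(A₁E₁) + 1/(A₂E₂) = 1/(975×45×10³) + 1/(1000×103×10³) = 3.25×10⁻⁸ N⁻¹.
P = 0.0006177 / 3.25×10⁻⁸ = 19010 N = 19.01 kN.
σ_{brass} = P/A₂ = 19010/1000 = 19.01 MPa, tensile.

σ ≈ 19 MPa (tensile)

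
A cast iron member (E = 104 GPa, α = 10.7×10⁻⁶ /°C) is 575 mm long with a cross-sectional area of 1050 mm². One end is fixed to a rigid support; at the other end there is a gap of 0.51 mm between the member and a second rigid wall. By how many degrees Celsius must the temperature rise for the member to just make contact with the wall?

Contact occurs when the free expansion equals the gap: αΔT L = 0.51 mm.
So ΔT = g/(αL) = 0.51/(10.7×10⁻⁶ × 575) = 82.89 °C.

ΔT ≈ 82.9 °C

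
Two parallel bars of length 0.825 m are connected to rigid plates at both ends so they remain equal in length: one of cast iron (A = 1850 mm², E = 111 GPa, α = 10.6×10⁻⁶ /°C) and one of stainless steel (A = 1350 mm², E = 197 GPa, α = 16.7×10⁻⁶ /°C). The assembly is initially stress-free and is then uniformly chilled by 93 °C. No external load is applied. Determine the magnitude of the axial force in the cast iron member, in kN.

Equilibrium of a rigid end plate with no external load gives equal and opposite internal forces ±P in the two members. Since α_{stainless steel} > α_{cast iron}, cooling drives the stainless steel into tension and the cast iron into compression.
Equating the net (thermal + elastic) strains gives |α₁ − α₂|·ΔT = P·[1/(A₁E₁) + 1/(A₂E₂)].
|α₁ − α₂|·ΔT = 6.1×10⁻⁶ × 93 = 0.0005673.
1/(A₁E₁) + 1/(A₂E₂) = 1/(1850×111×10³) + 1/(1350×197×10³) = 8.63×10⁻⁹ N⁻¹.
So P = 0.0005673 / 8.63×10⁻⁹ = 65.74 kN.

P ≈ 65.7 kN (compressive in the cast iron)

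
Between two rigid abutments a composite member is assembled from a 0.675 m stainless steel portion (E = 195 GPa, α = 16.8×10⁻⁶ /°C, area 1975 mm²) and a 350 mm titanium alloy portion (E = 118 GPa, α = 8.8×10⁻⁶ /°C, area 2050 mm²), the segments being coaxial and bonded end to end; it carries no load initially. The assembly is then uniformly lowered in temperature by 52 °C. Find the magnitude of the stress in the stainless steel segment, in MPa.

With the walls removed the bar would change length by δ_free = Σ αᵢΔT Lᵢ = 16.8×10⁻⁶×52×675 + 8.8×10⁻⁶×52×350 = 0.7498 mm.
Since the ends are fixed, an axial force P builds up, equal in every segment, with P · Σ Lᵢ/(AᵢEᵢ) = δ_free.
The series flexibility is Σ Lᵢ/(AᵢEᵢ) = 675/(1975×195×10³) + 350/(2050×118×10³) = 3.2×10⁻⁶ mm/N.
So P = 0.7498 / 3.2×10⁻⁶ = 234.4 kN, tensile.
σ_{stainless steel} = P / A = 234400 / 1975 = 118.7 MPa.

σ ≈ 119 MPa (tensile)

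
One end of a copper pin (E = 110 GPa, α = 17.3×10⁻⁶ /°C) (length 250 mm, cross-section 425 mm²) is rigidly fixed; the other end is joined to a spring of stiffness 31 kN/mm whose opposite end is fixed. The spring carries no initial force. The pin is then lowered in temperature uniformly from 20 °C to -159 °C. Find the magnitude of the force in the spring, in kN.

The unrestrained thermal change is αΔT L = 17.3×10⁻⁶ × 179 × 250 = 0.7742 mm.
With a force P in the spring, the elastic change of the pin is PL/(AE) and that of the spring is P/k; compatibility requires their sum to equal δ_free.
P [ L/(AE) + 1/k ] = δ_free → P [ 250/(425×110×10³) + 1/(31×10³) ] = 0.7742.
P = 0.7742 / 3.761×10⁻⁵ = 20590 N.

P ≈ 20.6 kN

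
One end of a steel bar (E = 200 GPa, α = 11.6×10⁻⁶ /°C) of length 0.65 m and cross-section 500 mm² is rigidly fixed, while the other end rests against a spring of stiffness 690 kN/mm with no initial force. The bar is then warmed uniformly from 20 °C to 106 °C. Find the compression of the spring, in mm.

δ ≈ 0.118 mm

The unrestrained thermal change is αΔT L = 11.6×10⁻⁶ × 86 × 650 = 0.6484 mm.
Let P be the compressive force at the spring. The bar shortens elastically by PL/(AE) and the spring compresses by P/k; together these equal δ_free.
P [ L/(AE) + 1/k ] = δ_free → P [ 650/(500×200×10³) + 1/(690×10³) ] = 0.6484.
P = 0.6484 / 7.949×10⁻⁶ = 81570 N.
Spring compression = P/k = 81570/(690×10³) = 0.1182 mm.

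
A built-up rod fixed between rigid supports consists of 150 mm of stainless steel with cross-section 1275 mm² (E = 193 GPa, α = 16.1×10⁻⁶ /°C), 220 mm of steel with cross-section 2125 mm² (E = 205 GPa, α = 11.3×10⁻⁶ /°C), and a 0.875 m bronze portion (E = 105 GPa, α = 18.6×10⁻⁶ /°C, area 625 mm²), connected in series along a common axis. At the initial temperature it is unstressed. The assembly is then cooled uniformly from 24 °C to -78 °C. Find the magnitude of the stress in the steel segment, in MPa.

With the walls removed the bar would change length by δ_free = Σ αᵢΔT Lᵢ = 16.1×10⁻⁶×102×150 + 11.3×10⁻⁶×102×220 + 18.6×10⁻⁶×102×875 = 2.16 mm.
The rigid supports impose zero overall length change; the single axial force P common to all segments must satisfy P Σ Lᵢ/(AᵢEᵢ) = δ_free.
Σ Lᵢ/(AᵢEᵢ) = 150/(1275×193×10³) + 220/(2125×205×10³) + 875/(625×105×10³) = 1.445×10⁻⁵ mm/N.
P = 2.16 / 1.445×10⁻⁵ = 149500 N = 149.5 kN, tensile.
σ_{steel} = P / A = 149500 / 2125 = 70.35 MPa.

σ ≈ 70.4 MPa (tensile)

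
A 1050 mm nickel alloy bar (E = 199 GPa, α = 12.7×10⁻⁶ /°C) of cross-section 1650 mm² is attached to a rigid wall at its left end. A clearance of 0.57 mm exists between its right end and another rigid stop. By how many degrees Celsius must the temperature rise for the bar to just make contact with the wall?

The gap closes when αΔT L = 0.57 mm, since the bar is still unstressed at that instant.
So ΔT = g/(αL) = 0.57/(12.7×10⁻⁶ × 1050) = 42.74 °C.

ΔT ≈ 42.7 °C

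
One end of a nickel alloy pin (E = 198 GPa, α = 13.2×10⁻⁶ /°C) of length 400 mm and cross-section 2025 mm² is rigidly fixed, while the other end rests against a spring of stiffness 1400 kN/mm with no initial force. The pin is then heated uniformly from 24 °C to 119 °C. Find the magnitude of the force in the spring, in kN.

P ≈ 293 kN

The unrestrained thermal change is αΔT L = 13.2×10⁻⁶ × 95 × 400 = 0.5016 mm.
Let P be the compressive force at the spring. The pin shortens elastically by PL/(AE) and the spring compresses by P/k; together these equal δ_free.
So P = δ_free / [L/(AE) + 1/k] = 0.5016 / [ 400/(2025×198×10³) + 1/(1400×10³) ].
P = 0.5016 / 1.712×10⁻⁶ = 293000 N.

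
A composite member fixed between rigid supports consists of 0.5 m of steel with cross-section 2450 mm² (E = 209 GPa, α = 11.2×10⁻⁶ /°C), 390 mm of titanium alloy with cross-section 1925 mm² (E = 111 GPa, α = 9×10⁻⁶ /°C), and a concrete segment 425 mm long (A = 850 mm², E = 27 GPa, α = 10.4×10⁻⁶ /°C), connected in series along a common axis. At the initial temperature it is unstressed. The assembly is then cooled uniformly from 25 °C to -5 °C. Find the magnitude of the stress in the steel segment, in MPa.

σ ≈ 7.77 MPa (tensile)

Free thermal contraction of the whole bar: Σ αᵢΔT Lᵢ = 11.2×10⁻⁶×30×500 + 9×10⁻⁶×30×390 + 10.4×10⁻⁶×30×425 = 0.4059 mm.
The walls prevent any net length change, so an axial force P (same in every segment) develops. Compatibility: P · Σ Lᵢ/(AᵢEᵢ) = δ_free.
Σ Lᵢ/(AᵢEᵢ) = 500/(2450×209×10³) + 390/(1925×111×10³) + 425/(850×27×10³) = 2.132×10⁻⁵ mm/N.
P = 0.4059 / 2.132×10⁻⁵ = 19040 N = 19.04 kN, tensile.
σ_{steel} = P / A = 19040 / 2450 = 7.771 MPa.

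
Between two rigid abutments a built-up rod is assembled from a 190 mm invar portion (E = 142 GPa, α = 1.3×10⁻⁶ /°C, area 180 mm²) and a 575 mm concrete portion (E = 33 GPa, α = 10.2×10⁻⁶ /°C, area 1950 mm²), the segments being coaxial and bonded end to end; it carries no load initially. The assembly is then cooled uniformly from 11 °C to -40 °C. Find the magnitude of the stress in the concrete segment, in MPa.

Free thermal contraction of the whole bar: Σ αᵢΔT Lᵢ = 1.3×10⁻⁶×51×190 + 10.2×10⁻⁶×51×575 = 0.3117 mm.
The walls prevent any net length change, so an axial force P (same in every segment) develops. Compatibility: P · Σ Lᵢ/(AᵢEᵢ) = δ_free.
Σ Lᵢ/(AᵢEᵢ) = 190/(180×142×10³) + 575/(1950×33×10³) = 1.637×10⁻⁵ mm/N.
Hence P = δ_free / Σ(L/AE) = 0.3117/1.637×10⁻⁵ = 19.04 kN (tensile).
σ_{concrete} = P / A = 19040 / 1950 = 9.766 MPa.

σ ≈ 9.77 MPa (tensile)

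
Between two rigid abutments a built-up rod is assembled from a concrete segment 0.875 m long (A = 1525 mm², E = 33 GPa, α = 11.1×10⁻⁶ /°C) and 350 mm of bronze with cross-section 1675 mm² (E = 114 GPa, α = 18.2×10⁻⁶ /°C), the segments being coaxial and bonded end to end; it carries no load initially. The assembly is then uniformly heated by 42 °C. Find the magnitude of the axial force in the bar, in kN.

P ≈ 35.1 kN (compressive)

Free thermal expansion of the whole bar: Σ αᵢΔT Lᵢ = 11.1×10⁻⁶×42×875 + 18.2×10⁻⁶×42×350 = 0.6755 mm.
The rigid supports impose zero overall length change; the single axial force P common to all segments must satisfy P Σ Lᵢ/(AᵢEᵢ) = δ_free.
Σ Lᵢ/(AᵢEᵢ) = 875/(1525×33×10³) + 350/(1675×114×10³) = 1.922×10⁻⁵ mm/N.
P = 0.6755 / 1.922×10⁻⁵ = 35140 N = 35.14 kN, compressive.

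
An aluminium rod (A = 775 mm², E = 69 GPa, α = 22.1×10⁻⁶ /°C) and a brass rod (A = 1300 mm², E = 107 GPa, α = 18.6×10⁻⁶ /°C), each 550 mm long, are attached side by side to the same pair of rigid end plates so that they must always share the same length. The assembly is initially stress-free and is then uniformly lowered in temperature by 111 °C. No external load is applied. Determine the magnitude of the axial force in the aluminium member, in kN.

P ≈ 15 kN (tensile in the aluminium)

The aluminium has the larger α, so on cooling it would change length more than the brass if both were free. The rigid plates force a common final length, so the aluminium is put into tension and the brass into compression, with equal and opposite forces P (no external load).
Compatibility of the two members (thermal + elastic change equal): (α₁ − α₂)ΔT = P·[1/(A₁E₁) + 1/(A₂E₂)].
|α₁ − α₂|·ΔT = 3.5×10⁻⁶ × 111 = 0.0003885.
1/(A₁E₁) + 1/(A₂E₂) = 1/(775×69×10³) + 1/(1300×107×10³) = 2.589×10⁻⁸ N⁻¹.
P = 0.0003885 / 2.589×10⁻⁸ = 15010 N = 15.01 kN.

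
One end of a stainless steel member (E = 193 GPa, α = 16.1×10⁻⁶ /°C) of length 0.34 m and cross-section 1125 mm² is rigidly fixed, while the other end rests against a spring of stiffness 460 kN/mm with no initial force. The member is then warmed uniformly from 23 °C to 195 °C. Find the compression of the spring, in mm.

δ ≈ 0.547 mm

The unrestrained thermal change is αΔT L = 16.1×10⁻⁶ × 172 × 340 = 0.9415 mm.
With a force P in the spring, the elastic change of the member is PL/(AE) and that of the spring is P/k; compatibility requires their sum to equal δ_free.
So P = δ_free / [L/(AE) + 1/k] = 0.9415 / [ 340/(1125×193×10³) + 1/(460×10³) ].
P = 0.9415 / 3.74×10⁻⁶ = 251800 N.
Spring compression = P/k = 251800/(460×10³) = 0.5473 mm.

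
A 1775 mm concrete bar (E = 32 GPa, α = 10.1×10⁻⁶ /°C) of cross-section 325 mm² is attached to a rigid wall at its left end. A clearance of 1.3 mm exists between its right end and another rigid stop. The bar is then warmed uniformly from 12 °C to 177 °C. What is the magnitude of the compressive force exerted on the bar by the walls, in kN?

Unrestrained expansion: δ_free = αΔT L = 10.1×10⁻⁶ × 165 × 1775 = 2.958 mm.
After closing the 1.3 mm clearance, 2.958 − 1.3 = 1.658 mm of expansion remains to be suppressed by the wall.
That suppressed elongation corresponds to σ = E·Δ/L = 32×10³ × 1.658/1775 = 29.89 MPa.
P = σA = 29.89 × 325 = 9.715 kN.

P ≈ 9.71 kN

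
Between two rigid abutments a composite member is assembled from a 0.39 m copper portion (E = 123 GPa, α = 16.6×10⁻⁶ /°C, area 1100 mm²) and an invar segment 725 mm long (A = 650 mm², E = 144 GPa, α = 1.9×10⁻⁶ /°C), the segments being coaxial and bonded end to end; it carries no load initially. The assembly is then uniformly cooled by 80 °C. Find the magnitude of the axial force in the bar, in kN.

With the walls removed the bar would change length by δ_free = Σ αᵢΔT Lᵢ = 16.6×10⁻⁶×80×390 + 1.9×10⁻⁶×80×725 = 0.6281 mm.
The walls prevent any net length change, so an axial force P (same in every segment) develops. Compatibility: P · Σ Lᵢ/(AᵢEᵢ) = δ_free.
The series flexibility is Σ Lᵢ/(AᵢEᵢ) = 390/(1100×123×10³) + 725/(650×144×10³) = 1.063×10⁻⁵ mm/N.
P = 0.6281 / 1.063×10⁻⁵ = 59100 N = 59.1 kN, tensile.

P ≈ 59.1 kN (tensile)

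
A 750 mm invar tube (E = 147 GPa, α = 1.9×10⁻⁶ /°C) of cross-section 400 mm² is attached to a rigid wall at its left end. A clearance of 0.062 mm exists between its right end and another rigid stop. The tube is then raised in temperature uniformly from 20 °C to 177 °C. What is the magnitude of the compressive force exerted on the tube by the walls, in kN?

If the wall were absent the tube would grow by αΔT L = 1.9×10⁻⁶ × 157 × 750 = 0.2237 mm.
After closing the 0.062 mm clearance, 0.2237 − 0.062 = 0.1617 mm of expansion remains to be suppressed by the wall.
Compatibility: PL/(AE) = 0.1617 mm, so σ = P/A = E × (0.1617/750) = 31.7 MPa.
Force on the wall = σA = 31.7 × 400 mm² = 12.68 kN.

P ≈ 12.7 kN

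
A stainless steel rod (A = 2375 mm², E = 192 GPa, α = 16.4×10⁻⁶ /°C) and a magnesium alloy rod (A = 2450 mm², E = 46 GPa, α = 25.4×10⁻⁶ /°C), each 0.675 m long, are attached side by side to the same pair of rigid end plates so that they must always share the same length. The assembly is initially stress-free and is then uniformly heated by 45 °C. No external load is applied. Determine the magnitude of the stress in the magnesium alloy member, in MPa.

σ ≈ 14.9 MPa (compressive)

Equilibrium of a rigid end plate with no external load gives equal and opposite internal forces ±P in the two members. Since α_{magnesium alloy} > α_{stainless steel}, heating drives the magnesium alloy into compression and the stainless steel into tension.
Compatibility of the two members (thermal + elastic change equal): (α₁ − α₂)ΔT = P·[1/(A₁E₁) + 1/(A₂E₂)].
|α₁ − α₂|·ΔT = 9×10⁻⁶ × 45 = 0.000405.
1/(A₁E₁) + 1/(A₂E₂) = 1/(2375×192×10³) + 1/(2450×46×10³) = 1.107×10⁻⁸ N⁻¹.
So P = 0.000405 / 1.107×10⁻⁸ = 36.6 kN.
σ_{magnesium alloy} = P/A₂ = 36600/2450 = 14.94 MPa, compressive.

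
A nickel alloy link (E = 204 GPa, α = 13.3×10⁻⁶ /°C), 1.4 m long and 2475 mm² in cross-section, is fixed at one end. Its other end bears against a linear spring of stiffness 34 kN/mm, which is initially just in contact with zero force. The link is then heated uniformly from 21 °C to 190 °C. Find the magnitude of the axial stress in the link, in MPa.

If the spring were absent the link would lengthen by αΔT L = 13.3×10⁻⁶ × 169 × 1400 = 3.147 mm.
Let P be the compressive force at the spring. The link shortens elastically by PL/(AE) and the spring compresses by P/k; together these equal δ_free.
P [ L/(AE) + 1/k ] = δ_free → P [ 1400/(2475×204×10³) + 1/(34×10³) ] = 3.147.
P = 3.147 / 3.218×10⁻⁵ = 97770 N.
σ = P/A = 97770/2475 = 39.5 MPa.

σ ≈ 39.5 MPa (compressive)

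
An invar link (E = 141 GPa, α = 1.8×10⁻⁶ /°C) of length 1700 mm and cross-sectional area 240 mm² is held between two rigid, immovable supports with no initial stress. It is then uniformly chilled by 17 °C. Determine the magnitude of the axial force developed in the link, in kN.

P ≈ 1.04 kN (tensile)

The ends cannot move, so σ = EαΔT = 141×10³ × 1.8×10⁻⁶ × 17 = 4.315 MPa.
Then P = σA = 4.315 × 240 mm² = 1.036 kN, tensile.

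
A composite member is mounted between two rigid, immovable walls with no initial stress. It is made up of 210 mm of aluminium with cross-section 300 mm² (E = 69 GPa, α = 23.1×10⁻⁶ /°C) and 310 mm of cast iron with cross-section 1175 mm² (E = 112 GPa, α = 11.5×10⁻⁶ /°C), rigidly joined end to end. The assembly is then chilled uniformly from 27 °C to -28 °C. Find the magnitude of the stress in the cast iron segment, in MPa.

With the walls removed the bar would change length by δ_free = Σ αᵢΔT Lᵢ = 23.1×10⁻⁶×55×210 + 11.5×10⁻⁶×55×310 = 0.4629 mm.
Since the ends are fixed, an axial force P builds up, equal in every segment, with P · Σ Lᵢ/(AᵢEᵢ) = δ_free.
Σ Lᵢ/(AᵢEᵢ) = 210/(300×69×10³) + 310/(1175×112×10³) = 1.25×10⁻⁵ mm/N.
So P = 0.4629 / 1.25×10⁻⁵ = 37.03 kN, tensile.
σ_{cast iron} = P / A = 37030 / 1175 = 31.51 MPa.

σ ≈ 31.5 MPa (tensile)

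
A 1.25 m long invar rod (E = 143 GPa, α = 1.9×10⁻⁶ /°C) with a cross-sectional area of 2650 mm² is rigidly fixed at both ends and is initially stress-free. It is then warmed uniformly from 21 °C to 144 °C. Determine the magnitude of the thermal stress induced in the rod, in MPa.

σ ≈ 33.4 MPa (compressive)

Because both ends are immovable the net strain is zero, and the suppressed thermal strain is αΔT = 1.9×10⁻⁶ × 123 = 233.7×10⁻⁶.
The stress required to suppress this strain is σ = Eε = 143×10³ × 233.7×10⁻⁶ = 33.42 MPa, compressive since the rod is trying to expand.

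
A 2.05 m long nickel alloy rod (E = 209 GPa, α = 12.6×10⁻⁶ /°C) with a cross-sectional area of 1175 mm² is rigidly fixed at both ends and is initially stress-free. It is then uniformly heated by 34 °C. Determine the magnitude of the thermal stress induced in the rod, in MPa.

σ ≈ 89.5 MPa (compressive)

Because both ends are immovable the net strain is zero, and the suppressed thermal strain is αΔT = 12.6×10⁻⁶ × 34 = 428.4×10⁻⁶.
The stress required to suppress this strain is σ = Eε = 209×10³ × 428.4×10⁻⁶ = 89.54 MPa, compressive since the rod is trying to expand.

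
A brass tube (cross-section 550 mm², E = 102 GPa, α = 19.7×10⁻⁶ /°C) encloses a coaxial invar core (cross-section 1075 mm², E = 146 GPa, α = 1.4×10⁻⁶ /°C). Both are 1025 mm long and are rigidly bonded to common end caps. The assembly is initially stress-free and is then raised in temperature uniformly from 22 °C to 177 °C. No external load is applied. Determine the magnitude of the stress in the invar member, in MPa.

The brass has the larger α, so on heating it would change length more than the invar if both were free. The rigid plates force a common final length, so the brass is put into compression and the invar into tension, with equal and opposite forces P (no external load).
Equating the net (thermal + elastic) strains gives |α₁ − α₂|·ΔT = P·[1/(A₁E₁) + 1/(A₂E₂)].
|α₁ − α₂|·ΔT = 18.3×10⁻⁶ × 155 = 0.002837.
1/(A₁E₁) + 1/(A₂E₂) = 1/(550×102×10³) + 1/(1075×146×10³) = 2.42×10⁻⁸ N⁻¹.
So P = 0.002837 / 2.42×10⁻⁸ = 117.2 kN.
σ_{invar} = P/A₂ = 117200/1075 = 109 MPa, tensile.

σ ≈ 109 MPa (tensile)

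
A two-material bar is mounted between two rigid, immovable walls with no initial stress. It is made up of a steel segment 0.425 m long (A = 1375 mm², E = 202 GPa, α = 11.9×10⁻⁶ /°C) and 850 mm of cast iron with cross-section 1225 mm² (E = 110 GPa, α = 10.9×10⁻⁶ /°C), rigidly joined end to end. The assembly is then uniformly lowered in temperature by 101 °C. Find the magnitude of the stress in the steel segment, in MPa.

Free thermal contraction of the whole bar: Σ αᵢΔT Lᵢ = 11.9×10⁻⁶×101×425 + 10.9×10⁻⁶×101×850 = 1.447 mm.
Since the ends are fixed, an axial force P builds up, equal in every segment, with P · Σ Lᵢ/(AᵢEᵢ) = δ_free.
The series flexibility is Σ Lᵢ/(AᵢEᵢ) = 425/(1375×202×10³) + 850/(1225×110×10³) = 7.838×10⁻⁶ mm/N.
P = 1.447 / 7.838×10⁻⁶ = 184600 N = 184.6 kN, tensile.
σ_{steel} = P / A = 184600 / 1375 = 134.2 MPa.

σ ≈ 134 MPa (tensile)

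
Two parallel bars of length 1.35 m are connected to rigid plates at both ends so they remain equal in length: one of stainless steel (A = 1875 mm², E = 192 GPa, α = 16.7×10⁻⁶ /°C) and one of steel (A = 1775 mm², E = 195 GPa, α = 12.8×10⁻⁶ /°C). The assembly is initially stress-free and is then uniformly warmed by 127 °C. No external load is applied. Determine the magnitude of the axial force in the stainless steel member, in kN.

P ≈ 87.4 kN (compressive in the stainless steel)

The stainless steel has the larger α, so on heating it would change length more than the steel if both were free. The rigid plates force a common final length, so the stainless steel is put into compression and the steel into tension, with equal and opposite forces P (no external load).
Compatibility of the two members (thermal + elastic change equal): (α₁ − α₂)ΔT = P·[1/(A₁E₁) + 1/(A₂E₂)].
|α₁ − α₂|·ΔT = 3.9×10⁻⁶ × 127 = 0.0004953.
1/(A₁E₁) + 1/(A₂E₂) = 1/(1875×192×10³) + 1/(1775×195×10³) = 5.667×10⁻⁹ N⁻¹.
So P = 0.0004953 / 5.667×10⁻⁹ = 87.4 kN.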